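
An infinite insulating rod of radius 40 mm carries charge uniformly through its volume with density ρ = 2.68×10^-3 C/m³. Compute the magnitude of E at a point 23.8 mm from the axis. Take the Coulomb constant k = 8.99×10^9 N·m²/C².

By cylindrical symmetry E is radial; use a coaxial Gaussian cylinder of radius 23.8 mm and length L (r < R).
Charge inside radius r per length L is ρ·πr²·L, so λ_enc = ρπr² = 4.769×10^-6 C/m.
Applying ∮E·dA = Q_enc/ε₀ with the end caps contributing no flux:
E = 2k|λ_enc|/r = 2(8.99×10^9)(4.769×10^-6)/(0.0238) = 3.60×10^6 N/C.

|E| = 3.60×10^6 V/m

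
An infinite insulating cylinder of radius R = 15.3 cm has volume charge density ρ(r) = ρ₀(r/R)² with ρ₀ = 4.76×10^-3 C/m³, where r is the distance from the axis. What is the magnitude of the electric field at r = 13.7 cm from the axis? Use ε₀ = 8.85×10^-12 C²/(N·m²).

|E| ≈ 1.48e7 V/m

Choose a coaxial cylinder of radius r = 13.7 cm (arbitrary length L) as the Gaussian surface (r < R).
Integrating ρ over the cross-section to radius r: λ_enc = (2πρ₀/R²) ∫₀^r r'^3 dr' = 2πρ₀ r^4/(4·R²) = 1.125e-4 C/m.
Since E is radial and uniform over the curved surface, Φ = E·2πrL = Q_enc/ε₀ = λ_enc L/ε₀.
E = |λ_enc|/(2πε₀r) = (1.125×10^-4)/(2π·8.85×10^-12·0.137) = 1.48e7 N/C.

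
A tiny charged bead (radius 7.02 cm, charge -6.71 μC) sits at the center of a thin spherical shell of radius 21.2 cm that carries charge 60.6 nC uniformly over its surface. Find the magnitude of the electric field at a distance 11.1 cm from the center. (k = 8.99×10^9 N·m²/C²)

Take a concentric spherical Gaussian surface of radius r = 11.1 cm (between the bodies, 7.02 cm < r < 21.2 cm).
The shell at 21.2 cm lies outside the Gaussian surface, so Q_enc = -6.71 μC = -6.71e-6 C.
Gauss's law: E·4πr² = Q_enc/ε₀.
E = k|Q_enc|/r² = (8.99×10^9)(6.71×10^-6)/(0.111)² = 4.90×10^6 N/C.

4.90×10^6 N/C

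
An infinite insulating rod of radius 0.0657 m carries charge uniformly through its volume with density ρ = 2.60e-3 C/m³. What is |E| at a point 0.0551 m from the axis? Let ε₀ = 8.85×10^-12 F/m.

|E| ≈ 8.09×10^6 N/C

Choose a coaxial cylinder of radius r = 0.0551 m (arbitrary length L) as the Gaussian surface (r < R).
Charge inside radius r per length L is ρ·πr²·L, so λ_enc = ρπr² = 2.48×10^-5 C/m.
Since E is radial and uniform over the curved surface, Φ = E·2πrL = Q_enc/ε₀ = λ_enc L/ε₀.
E = |λ_enc|/(2πε₀r) = (2.48e-5)/(2π·8.85×10^-12·0.0551) = 8.09e6 N/C.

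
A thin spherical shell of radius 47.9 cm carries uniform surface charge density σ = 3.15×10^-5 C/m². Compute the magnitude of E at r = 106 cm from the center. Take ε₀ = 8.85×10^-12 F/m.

Take a concentric spherical Gaussian surface of radius r = 106 cm (r > 47.9 cm).
The entire shell is enclosed: Q_enc = σ·4πR² = (3.15×10^-5)·4π·(0.479)² = 9.082e-5 C.
By Gauss's law, ∮E·dA = E·4πr² = Q_enc/ε₀.
E = |Q_enc|/(4πε₀r²) = (9.082e-5)/(4π·8.85×10^-12·(1.06)²) = 7.27×10^5 N/C.

7.27×10^5 N/C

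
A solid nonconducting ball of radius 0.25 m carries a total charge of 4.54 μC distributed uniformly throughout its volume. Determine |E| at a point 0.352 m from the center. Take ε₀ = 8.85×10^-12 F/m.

E ≈ 3.29×10^5 N/C

Take a concentric spherical Gaussian surface of radius r = 0.352 m (r > R, so the entire charge is enclosed).
Q_enc = 4.54 μC = 4.54×10^-6 C.
By Gauss's law, ∮E·dA = E·4πr² = Q_enc/ε₀.
E = |Q_enc|/(4πε₀r²) = (4.54×10^-6)/(4π·8.85×10^-12·(0.352)²) = 3.29×10^5 N/C.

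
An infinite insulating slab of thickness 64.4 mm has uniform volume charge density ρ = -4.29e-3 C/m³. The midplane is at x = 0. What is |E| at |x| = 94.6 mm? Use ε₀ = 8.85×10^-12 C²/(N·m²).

1.56e7 V/m

The point |x| = 94.6 mm lies outside the slab (half-thickness 0.0322 m). A symmetric pillbox spanning the full slab encloses Q_enc = ρ·d·A.
Flux = 2EA ⇒ E = |ρ|d/(2ε₀), independent of distance outside.
E = (4.29e-3)(0.0644)/(2·8.85×10^-12) = 1.56×10^7 N/C.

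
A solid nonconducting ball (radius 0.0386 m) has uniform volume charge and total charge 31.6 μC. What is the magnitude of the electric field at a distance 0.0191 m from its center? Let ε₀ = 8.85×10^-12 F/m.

E ≈ 9.44×10^7 N/C

Symmetry ⇒ E = E(r) r̂. Gaussian sphere of radius r = 0.0191 m (r < R).
For a uniform sphere the enclosed fraction is (r/R)³, so Q_enc = (31.6 μC)(0.0191/0.0386)³ = 3.828×10^-6 C.
Gauss's law: E·4πr² = Q_enc/ε₀.
E = |Q_enc|/(4πε₀r²) = (3.828×10^-6)/(4π·8.85×10^-12·(0.0191)²) = 9.44×10^7 N/C.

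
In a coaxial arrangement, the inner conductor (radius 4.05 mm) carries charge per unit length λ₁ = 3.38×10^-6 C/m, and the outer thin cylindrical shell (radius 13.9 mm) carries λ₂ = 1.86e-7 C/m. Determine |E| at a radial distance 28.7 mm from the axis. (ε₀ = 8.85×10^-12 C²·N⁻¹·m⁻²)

2.23×10^6 V/m

Coaxial Gaussian cylinder, radius r = 28.7 mm, length L (r > 13.9 mm, enclosing both).
λ_enc = λ₁ + λ₂ = (3.38×10^-6) + (1.86×10^-7) = 3.566e-6 C/m.
Since E is radial and uniform over the curved surface, Φ = E·2πrL = Q_enc/ε₀ = λ_enc L/ε₀.
E = |λ_enc|/(2πε₀r) = (3.566×10^-6)/(2π·8.85×10^-12·0.0287) = 2.23e6 N/C.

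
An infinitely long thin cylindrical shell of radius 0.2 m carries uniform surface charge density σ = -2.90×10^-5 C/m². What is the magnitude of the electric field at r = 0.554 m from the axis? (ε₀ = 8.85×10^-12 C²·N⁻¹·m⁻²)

Coaxial Gaussian cylinder, radius r = 0.554 m, length L (r > 0.2 m).
The whole shell is enclosed: λ_enc = σ·2πR = (-2.90e-5)·2π·(0.2) = -3.644×10^-5 C/m.
Applying ∮E·dA = Q_enc/ε₀ with the end caps contributing no flux:
E = |λ_enc|/(2πε₀r) = (3.644×10^-5)/(2π·8.85×10^-12·0.554) = 1.18e6 N/C.

|E| = 1.18×10^6 N/C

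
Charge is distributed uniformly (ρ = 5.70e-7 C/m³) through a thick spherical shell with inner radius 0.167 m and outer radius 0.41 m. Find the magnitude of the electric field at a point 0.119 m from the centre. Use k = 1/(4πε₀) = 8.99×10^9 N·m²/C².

Symmetry ⇒ E = E(r) r̂. Gaussian sphere of radius r = 0.119 m (r < 0.167 m, inside the empty cavity).
Q_enc = 0 (all charge lies at larger r); Gauss's law gives E = 0.

E = 0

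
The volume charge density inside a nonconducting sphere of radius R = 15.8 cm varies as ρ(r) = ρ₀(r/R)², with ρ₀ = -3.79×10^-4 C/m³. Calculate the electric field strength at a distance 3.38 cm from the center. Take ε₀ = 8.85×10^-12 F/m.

E ≈ 1.32×10^4 V/m

Use a concentric Gaussian sphere at r = 3.38 cm (r < R).
Q_enc = ∫₀^r ρ(r')·4πr'² dr' = (4πρ₀/R²) ∫₀^r r'^4 dr' = 4πρ₀ r^5/(5·R²) = -1.683×10^-9 C.
Applying ∮E·dA = Q_enc/ε₀ with Φ = E(4πr²):
E = |Q_enc|/(4πε₀r²) = (1.683e-9)/(4π·8.85×10^-12·(0.0338)²) = 1.32×10^4 N/C.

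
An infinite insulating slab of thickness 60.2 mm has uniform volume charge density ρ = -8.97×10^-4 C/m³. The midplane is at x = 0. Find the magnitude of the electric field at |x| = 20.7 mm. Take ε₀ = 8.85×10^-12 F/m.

By symmetry E is perpendicular to the slab. A Gaussian pillbox from −20.7 mm to +20.7 mm (face area A) lies entirely within the slab.
Q_enc = ρ·(2x)·A and flux = 2EA, so 2EA = 2ρxA/ε₀ ⇒ E = |ρ|x/ε₀.
E = (8.97e-4)(0.0207)/(8.85×10^-12) = 2.10×10^6 N/C.

E ≈ 2.10×10^6 N/C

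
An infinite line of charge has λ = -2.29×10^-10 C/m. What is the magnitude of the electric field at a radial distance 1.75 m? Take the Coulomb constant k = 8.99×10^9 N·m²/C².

E ≈ 2.35 N/C

Choose a coaxial cylinder of radius r = 1.75 m (arbitrary length L) as the Gaussian surface.
Q_enc = λL, so λ_enc = -2.29×10^-10 C/m.
Applying ∮E·dA = Q_enc/ε₀ with the end caps contributing no flux:
E = 2k|λ_enc|/r = 2(8.99×10^9)(2.29e-10)/(1.75) = 2.35 N/C.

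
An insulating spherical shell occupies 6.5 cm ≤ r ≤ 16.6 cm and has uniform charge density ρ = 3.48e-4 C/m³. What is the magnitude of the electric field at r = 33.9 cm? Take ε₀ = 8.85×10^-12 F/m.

E = 4.90×10^5 N/C

By spherical symmetry E is radial; choose a Gaussian sphere of radius r = 33.9 cm (r > 16.6 cm, enclosing the whole shell).
Q_enc = ρ·(4π/3)(b³ − a³) = (3.48×10^-4)·(4π/3)·((0.166)³ − (0.065)³) = 6.268×10^-6 C.
Gauss's law: E·4πr² = Q_enc/ε₀.
E = |Q_enc|/(4πε₀r²) = (6.268e-6)/(4π·8.85×10^-12·(0.339)²) = 4.90×10^5 N/C.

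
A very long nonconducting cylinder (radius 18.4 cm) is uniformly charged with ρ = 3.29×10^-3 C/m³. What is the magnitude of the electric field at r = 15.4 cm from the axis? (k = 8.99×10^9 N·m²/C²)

|E| = 2.86×10^7 N/C

Choose a coaxial cylinder of radius r = 15.4 cm (arbitrary length L) as the Gaussian surface (r < R).
Charge inside radius r per length L is ρ·πr²·L, so λ_enc = ρπr² = 2.451×10^-4 C/m.
By Gauss's law (flux through the curved wall only), E·2πrL = λ_enc L/ε₀.
E = 2k|λ_enc|/r = 2(8.99×10^9)(2.451e-4)/(0.154) = 2.86×10^7 N/C.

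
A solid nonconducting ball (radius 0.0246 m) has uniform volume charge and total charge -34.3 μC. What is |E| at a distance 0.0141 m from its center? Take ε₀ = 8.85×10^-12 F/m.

By spherical symmetry E is radial; choose a Gaussian sphere of radius r = 0.0141 m (r < R).
Only the charge within r is enclosed: Q_enc = Q·(r/R)³ = (-34.3 μC)·(0.0141 m/0.0246 m)³ = -6.459×10^-6 C.
Applying ∮E·dA = Q_enc/ε₀ with Φ = E(4πr²):
E = |Q_enc|/(4πε₀r²) = (6.459×10^-6)/(4π·8.85×10^-12·(0.0141)²) = 2.92×10^8 N/C.

|E| = 2.92e8 N/C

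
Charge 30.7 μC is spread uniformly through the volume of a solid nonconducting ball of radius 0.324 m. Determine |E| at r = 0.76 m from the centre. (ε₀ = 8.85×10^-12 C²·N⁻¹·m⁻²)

Take a concentric spherical Gaussian surface of radius r = 0.76 m (r > R, so the entire charge is enclosed).
Q_enc = 30.7 μC = 3.07×10^-5 C.
Gauss's law: E·4πr² = Q_enc/ε₀.
E = |Q_enc|/(4πε₀r²) = (3.07e-5)/(4π·8.85×10^-12·(0.76)²) = 4.78×10^5 N/C.

E ≈ 4.78e5 N/C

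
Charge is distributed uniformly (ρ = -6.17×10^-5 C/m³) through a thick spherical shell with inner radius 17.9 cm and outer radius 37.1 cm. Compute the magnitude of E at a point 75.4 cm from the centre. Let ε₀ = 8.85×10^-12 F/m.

1.85e5 N/C

By spherical symmetry E is radial; choose a Gaussian sphere of radius r = 75.4 cm (r > 37.1 cm, enclosing the whole shell).
Q_enc = ρ·(4π/3)(b³ − a³) = (-6.17×10^-5)·(4π/3)·((0.371)³ − (0.179)³) = -1.172×10^-5 C.
Gauss's law: E·4πr² = Q_enc/ε₀.
E = |Q_enc|/(4πε₀r²) = (1.172×10^-5)/(4π·8.85×10^-12·(0.754)²) = 1.85×10^5 N/C.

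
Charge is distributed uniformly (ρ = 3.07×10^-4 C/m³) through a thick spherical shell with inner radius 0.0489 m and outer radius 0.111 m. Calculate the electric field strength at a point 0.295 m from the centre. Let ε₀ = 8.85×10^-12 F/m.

Take a concentric spherical Gaussian surface of radius r = 0.295 m (r > 0.111 m, enclosing the whole shell).
Q_enc = ρ·(4π/3)(b³ − a³) = (3.07e-4)·(4π/3)·((0.111)³ − (0.0489)³) = 1.608×10^-6 C.
Gauss's law: E·4πr² = Q_enc/ε₀.
E = |Q_enc|/(4πε₀r²) = (1.608×10^-6)/(4π·8.85×10^-12·(0.295)²) = 1.66e5 N/C.

|E| = 1.66e5 N/C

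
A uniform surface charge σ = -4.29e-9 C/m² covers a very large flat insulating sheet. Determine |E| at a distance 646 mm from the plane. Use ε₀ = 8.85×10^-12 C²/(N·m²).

The symmetry is planar: E is normal to the sheet and the same magnitude on both sides. Take a pillbox straddling the sheet with end-cap area A.
Only the two end caps contribute flux: Φ = 2EA. With Q_enc = σA, Gauss's law gives E = |σ|/(2ε₀).
E = |σ|/(2ε₀) = (4.29×10^-9)/(2·8.85×10^-12) = 242 N/C.

|E| ≈ 242 N/C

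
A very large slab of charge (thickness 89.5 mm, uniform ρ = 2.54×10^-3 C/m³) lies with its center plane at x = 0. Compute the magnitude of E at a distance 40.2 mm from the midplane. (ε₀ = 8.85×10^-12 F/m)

E = 1.15e7 V/m

By symmetry E is perpendicular to the slab. A Gaussian pillbox from −40.2 mm to +40.2 mm (face area A) lies entirely within the slab.
Q_enc = ρ·(2x)·A and flux = 2EA, so 2EA = 2ρxA/ε₀ ⇒ E = |ρ|x/ε₀.
E = (2.54×10^-3)(0.0402)/(8.85×10^-12) = 1.15×10^7 N/C.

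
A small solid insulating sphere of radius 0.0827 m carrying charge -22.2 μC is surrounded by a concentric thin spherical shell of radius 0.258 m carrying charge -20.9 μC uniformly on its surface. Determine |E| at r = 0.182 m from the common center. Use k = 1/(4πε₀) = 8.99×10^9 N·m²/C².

Symmetry ⇒ E = E(r) r̂. Gaussian sphere of radius r = 0.182 m (between the bodies, 0.0827 m < r < 0.258 m).
The shell at 0.258 m lies outside the Gaussian surface, so Q_enc = -22.2 μC = -2.22×10^-5 C.
By Gauss's law, ∮E·dA = E·4πr² = Q_enc/ε₀.
E = k|Q_enc|/r² = (8.99×10^9)(2.22e-5)/(0.182)² = 6.03×10^6 N/C.

E = 6.03×10^6 N/C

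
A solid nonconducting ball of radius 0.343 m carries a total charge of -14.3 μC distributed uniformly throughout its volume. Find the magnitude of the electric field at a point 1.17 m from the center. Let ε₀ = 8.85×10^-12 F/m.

E ≈ 9.39e4 N/C

Symmetry ⇒ E = E(r) r̂. Gaussian sphere of radius r = 1.17 m (r > R, so the entire charge is enclosed).
Q_enc = -14.3 μC = -1.43e-5 C.
Since E is radial and uniform over the Gaussian sphere, Φ = E·4πr² = Q_enc/ε₀.
E = |Q_enc|/(4πε₀r²) = (1.43×10^-5)/(4π·8.85×10^-12·(1.17)²) = 9.39e4 N/C.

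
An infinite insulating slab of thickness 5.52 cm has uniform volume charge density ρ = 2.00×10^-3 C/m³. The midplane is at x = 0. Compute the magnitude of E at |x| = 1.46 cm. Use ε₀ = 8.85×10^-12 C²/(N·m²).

By symmetry E is perpendicular to the slab. A Gaussian pillbox from −1.46 cm to +1.46 cm (face area A) lies entirely within the slab.
Q_enc = ρ·(2x)·A and flux = 2EA, so 2EA = 2ρxA/ε₀ ⇒ E = |ρ|x/ε₀.
E = (2.00e-3)(0.0146)/(8.85×10^-12) = 3.30×10^6 N/C.

E = 3.30e6 V/m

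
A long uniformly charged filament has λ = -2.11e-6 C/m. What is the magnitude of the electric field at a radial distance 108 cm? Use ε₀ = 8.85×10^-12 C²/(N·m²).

Choose a coaxial cylinder of radius r = 108 cm (arbitrary length L) as the Gaussian surface.
Q_enc = λL, so λ_enc = -2.11e-6 C/m.
By Gauss's law (flux through the curved wall only), E·2πrL = λ_enc L/ε₀.
E = |λ_enc|/(2πε₀r) = (2.11e-6)/(2π·8.85×10^-12·1.08) = 3.51e4 N/C.

E = 3.51×10^4 N/C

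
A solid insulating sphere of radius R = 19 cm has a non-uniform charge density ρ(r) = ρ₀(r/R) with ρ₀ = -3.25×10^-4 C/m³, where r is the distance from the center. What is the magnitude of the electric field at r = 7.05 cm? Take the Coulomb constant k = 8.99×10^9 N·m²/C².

|E| = 2.40e5 N/C

Symmetry ⇒ E = E(r) r̂. Gaussian sphere of radius r = 7.05 cm (r < R).
Integrate the density: Q_enc = 4π ∫₀^r ρ₀(r'/R)^1 r'² dr' = 4πρ₀ r^4/(4·R) = -1.328×10^-7 C.
Gauss's law: E·4πr² = Q_enc/ε₀.
E = k|Q_enc|/r² = (8.99×10^9)(1.328×10^-7)/(0.0705)² = 2.40×10^5 N/C.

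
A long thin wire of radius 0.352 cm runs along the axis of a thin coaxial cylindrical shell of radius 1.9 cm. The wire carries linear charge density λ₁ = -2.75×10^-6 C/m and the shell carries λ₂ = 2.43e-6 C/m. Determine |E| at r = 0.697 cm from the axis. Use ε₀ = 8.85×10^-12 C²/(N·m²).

7.10e6 N/C

Take a coaxial cylindrical Gaussian surface of radius r = 0.697 cm and length L (between the conductors, 0.352 cm < r < 1.9 cm).
Only the inner wire is enclosed; the outer shell contributes nothing inside itself. λ_enc = λ₁ = -2.75×10^-6 C/m.
Since E is radial and uniform over the curved surface, Φ = E·2πrL = Q_enc/ε₀ = λ_enc L/ε₀.
E = |λ_enc|/(2πε₀r) = (2.75×10^-6)/(2π·8.85×10^-12·0.00697) = 7.10e6 N/C.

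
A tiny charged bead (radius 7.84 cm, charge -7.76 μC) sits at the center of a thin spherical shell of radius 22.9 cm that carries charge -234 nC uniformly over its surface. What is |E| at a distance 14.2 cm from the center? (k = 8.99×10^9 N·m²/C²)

Use a concentric Gaussian sphere at r = 14.2 cm (between the bodies, 7.84 cm < r < 22.9 cm).
The shell at 22.9 cm lies outside the Gaussian surface, so Q_enc = -7.76 μC = -7.76×10^-6 C.
By Gauss's law, ∮E·dA = E·4πr² = Q_enc/ε₀.
E = k|Q_enc|/r² = (8.99×10^9)(7.76×10^-6)/(0.142)² = 3.46e6 N/C.

3.46e6 N/C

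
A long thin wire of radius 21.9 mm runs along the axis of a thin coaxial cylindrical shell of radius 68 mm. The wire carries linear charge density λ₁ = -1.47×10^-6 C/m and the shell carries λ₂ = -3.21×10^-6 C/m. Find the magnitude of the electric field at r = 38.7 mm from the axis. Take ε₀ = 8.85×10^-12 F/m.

|E| = 6.83e5 N/C

Coaxial Gaussian cylinder, radius r = 38.7 mm, length L (between the conductors, 21.9 mm < r < 68 mm).
Only the inner wire is enclosed; the outer shell contributes nothing inside itself. λ_enc = λ₁ = -1.47e-6 C/m.
Since E is radial and uniform over the curved surface, Φ = E·2πrL = Q_enc/ε₀ = λ_enc L/ε₀.
E = |λ_enc|/(2πε₀r) = (1.47×10^-6)/(2π·8.85×10^-12·0.0387) = 6.83×10^5 N/C.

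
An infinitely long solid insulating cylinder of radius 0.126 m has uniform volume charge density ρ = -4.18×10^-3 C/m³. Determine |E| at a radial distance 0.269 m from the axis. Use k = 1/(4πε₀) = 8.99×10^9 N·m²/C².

Take a coaxial cylindrical Gaussian surface of radius r = 0.269 m and length L (r > 0.126 m, full cross-section enclosed).
λ_enc = ρ·πR² = (-4.18×10^-3)π(0.126)² = -2.085×10^-4 C/m.
By Gauss's law (flux through the curved wall only), E·2πrL = λ_enc L/ε₀.
E = 2k|λ_enc|/r = 2(8.99×10^9)(2.085×10^-4)/(0.269) = 1.39×10^7 N/C.

|E| ≈ 1.39×10^7 N/C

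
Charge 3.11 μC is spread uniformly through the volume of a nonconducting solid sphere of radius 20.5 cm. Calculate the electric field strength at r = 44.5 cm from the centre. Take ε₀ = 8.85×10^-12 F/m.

1.41e5 N/C

Take a concentric spherical Gaussian surface of radius r = 44.5 cm (r > R, so the entire charge is enclosed).
Q_enc = 3.11 μC = 3.11×10^-6 C.
Since E is radial and uniform over the Gaussian sphere, Φ = E·4πr² = Q_enc/ε₀.
E = |Q_enc|/(4πε₀r²) = (3.11×10^-6)/(4π·8.85×10^-12·(0.445)²) = 1.41×10^5 N/C.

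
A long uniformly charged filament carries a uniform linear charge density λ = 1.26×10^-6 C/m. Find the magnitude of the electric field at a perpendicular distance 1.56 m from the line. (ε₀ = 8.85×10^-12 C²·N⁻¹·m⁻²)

Take a coaxial cylindrical Gaussian surface of radius r = 1.56 m and length L.
Q_enc = λL, so λ_enc = 1.26×10^-6 C/m.
Gauss's law: E·2πrL = λ_enc L/ε₀.
E = |λ_enc|/(2πε₀r) = (1.26×10^-6)/(2π·8.85×10^-12·1.56) = 1.45×10^4 N/C.

1.45e4 N/C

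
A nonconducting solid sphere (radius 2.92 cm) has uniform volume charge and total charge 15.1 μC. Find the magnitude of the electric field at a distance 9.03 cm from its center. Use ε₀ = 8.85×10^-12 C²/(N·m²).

|E| ≈ 1.67e7 N/C

Use a concentric Gaussian sphere at r = 9.03 cm (r > R, so the entire charge is enclosed).
Q_enc = 15.1 μC = 1.51×10^-5 C.
Gauss's law: E·4πr² = Q_enc/ε₀.
E = |Q_enc|/(4πε₀r²) = (1.51×10^-5)/(4π·8.85×10^-12·(0.0903)²) = 1.67×10^7 N/C.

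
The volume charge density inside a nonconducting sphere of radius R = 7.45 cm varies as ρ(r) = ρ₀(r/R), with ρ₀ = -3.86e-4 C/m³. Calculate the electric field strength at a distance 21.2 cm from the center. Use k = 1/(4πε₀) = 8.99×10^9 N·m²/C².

Symmetry ⇒ E = E(r) r̂. Gaussian sphere of radius r = 21.2 cm (r > R, all charge enclosed).
Q_enc = 4π ∫₀^R ρ₀(r'/R)^1 r'² dr' = 4πρ₀R³/4 = -5.014×10^-7 C.
Applying ∮E·dA = Q_enc/ε₀ with Φ = E(4πr²):
E = k|Q_enc|/r² = (8.99×10^9)(5.014e-7)/(0.212)² = 1.00×10^5 N/C.

|E| ≈ 1.00×10^5 N/C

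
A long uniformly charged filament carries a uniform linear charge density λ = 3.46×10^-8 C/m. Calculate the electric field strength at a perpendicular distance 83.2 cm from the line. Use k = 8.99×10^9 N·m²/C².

E = 748 V/m

By cylindrical symmetry E is radial; use a coaxial Gaussian cylinder of radius 83.2 cm and length L.
Q_enc = λL, so λ_enc = 3.46×10^-8 C/m.
Gauss's law: E·2πrL = λ_enc L/ε₀.
E = 2k|λ_enc|/r = 2(8.99×10^9)(3.46×10^-8)/(0.832) = 748 N/C.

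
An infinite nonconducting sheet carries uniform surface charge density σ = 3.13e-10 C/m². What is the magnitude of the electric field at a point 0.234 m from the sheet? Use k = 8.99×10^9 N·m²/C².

Choose a cylindrical pillbox piercing the sheet, end faces (area A) parallel to it.
Flux Φ = 2EA and Q_enc = σA, so 2EA = σA/ε₀ ⇒ E = |σ|/(2ε₀), independent of distance.
E = 2πk|σ| = 2π(8.99×10^9)(3.13×10^-10) = 17.7 N/C.

|E| ≈ 17.7 N/C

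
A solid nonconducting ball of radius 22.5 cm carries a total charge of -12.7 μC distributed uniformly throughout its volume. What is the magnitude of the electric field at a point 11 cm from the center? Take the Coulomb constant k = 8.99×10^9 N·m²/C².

E ≈ 1.10×10^6 V/m

Use a concentric Gaussian sphere at r = 11 cm (r < R).
For a uniform sphere the enclosed fraction is (r/R)³, so Q_enc = (-12.7 μC)(0.11/0.225)³ = -1.484×10^-6 C.
Since E is radial and uniform over the Gaussian sphere, Φ = E·4πr² = Q_enc/ε₀.
E = k|Q_enc|/r² = (8.99×10^9)(1.484e-6)/(0.11)² = 1.10e6 N/C.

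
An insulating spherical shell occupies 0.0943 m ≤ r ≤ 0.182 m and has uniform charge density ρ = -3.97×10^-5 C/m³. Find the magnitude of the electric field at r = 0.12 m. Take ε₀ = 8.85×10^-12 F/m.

|E| = 9.24×10^4 N/C

Symmetry ⇒ E = E(r) r̂. Gaussian sphere of radius r = 0.12 m (within the shell material, 0.0943 m < r < 0.182 m).
Enclosed charge is the volume from a to r: Q_enc = (4π/3)ρ(r³ − a³) = -1.479×10^-7 C.
Since E is radial and uniform over the Gaussian sphere, Φ = E·4πr² = Q_enc/ε₀.
E = |Q_enc|/(4πε₀r²) = (1.479e-7)/(4π·8.85×10^-12·(0.12)²) = 9.24×10^4 N/C.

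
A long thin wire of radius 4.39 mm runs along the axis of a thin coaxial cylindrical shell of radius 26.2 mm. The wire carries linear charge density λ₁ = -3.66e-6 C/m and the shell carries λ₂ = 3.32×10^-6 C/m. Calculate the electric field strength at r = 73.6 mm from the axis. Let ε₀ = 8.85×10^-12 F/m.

E = 8.31×10^4 N/C

Choose a coaxial cylinder of radius r = 73.6 mm (arbitrary length L) as the Gaussian surface (r > 26.2 mm, enclosing both).
λ_enc = λ₁ + λ₂ = (-3.66×10^-6) + (3.32e-6) = -3.40×10^-7 C/m.
Applying ∮E·dA = Q_enc/ε₀ with the end caps contributing no flux:
E = |λ_enc|/(2πε₀r) = (3.40×10^-7)/(2π·8.85×10^-12·0.0736) = 8.31×10^4 N/C.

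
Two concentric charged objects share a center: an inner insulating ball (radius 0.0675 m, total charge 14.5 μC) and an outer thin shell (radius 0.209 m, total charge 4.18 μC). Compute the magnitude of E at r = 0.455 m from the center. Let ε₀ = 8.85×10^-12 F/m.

Use a concentric Gaussian sphere at r = 0.455 m (r > 0.209 m, enclosing both).
Q_enc = (14.5 μC) + (4.18 μC) = 1.868×10^-5 C.
Since E is radial and uniform over the Gaussian sphere, Φ = E·4πr² = Q_enc/ε₀.
E = |Q_enc|/(4πε₀r²) = (1.868×10^-5)/(4π·8.85×10^-12·(0.455)²) = 8.11×10^5 N/C.

|E| ≈ 8.11×10^5 N/C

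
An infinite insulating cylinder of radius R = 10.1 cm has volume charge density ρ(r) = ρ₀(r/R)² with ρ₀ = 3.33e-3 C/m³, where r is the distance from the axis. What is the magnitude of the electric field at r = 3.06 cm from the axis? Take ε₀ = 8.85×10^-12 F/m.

Coaxial Gaussian cylinder, radius r = 3.06 cm, length L (r < R).
λ_enc = ∫₀^r ρ(r')·2πr' dr' = (2πρ₀/R²)·r^4/4 = 4.496×10^-7 C/m.
Since E is radial and uniform over the curved surface, Φ = E·2πrL = Q_enc/ε₀ = λ_enc L/ε₀.
E = |λ_enc|/(2πε₀r) = (4.496×10^-7)/(2π·8.85×10^-12·0.0306) = 2.64×10^5 N/C.

2.64×10^5 V/m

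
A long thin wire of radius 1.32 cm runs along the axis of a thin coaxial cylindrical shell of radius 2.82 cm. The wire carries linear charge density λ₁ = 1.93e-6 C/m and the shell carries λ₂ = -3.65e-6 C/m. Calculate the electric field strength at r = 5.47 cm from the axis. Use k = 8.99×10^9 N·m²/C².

By cylindrical symmetry E is radial; use a coaxial Gaussian cylinder of radius 5.47 cm and length L (r > 2.82 cm, enclosing both).
λ_enc = λ₁ + λ₂ = (1.93×10^-6) + (-3.65×10^-6) = -1.72×10^-6 C/m.
Since E is radial and uniform over the curved surface, Φ = E·2πrL = Q_enc/ε₀ = λ_enc L/ε₀.
E = 2k|λ_enc|/r = 2(8.99×10^9)(1.72e-6)/(0.0547) = 5.65×10^5 N/C.

|E| = 5.65×10^5 N/C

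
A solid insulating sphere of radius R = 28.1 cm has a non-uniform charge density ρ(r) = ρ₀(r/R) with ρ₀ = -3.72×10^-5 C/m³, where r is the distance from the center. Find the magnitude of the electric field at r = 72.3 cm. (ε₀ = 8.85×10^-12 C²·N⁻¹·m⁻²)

By spherical symmetry E is radial; choose a Gaussian sphere of radius r = 72.3 cm (r > R, all charge enclosed).
Q_enc = 4π ∫₀^R ρ₀(r'/R)^1 r'² dr' = 4πρ₀R³/4 = -2.593e-6 C.
Since E is radial and uniform over the Gaussian sphere, Φ = E·4πr² = Q_enc/ε₀.
E = |Q_enc|/(4πε₀r²) = (2.593×10^-6)/(4π·8.85×10^-12·(0.723)²) = 4.46×10^4 N/C.

|E| = 4.46×10^4 N/C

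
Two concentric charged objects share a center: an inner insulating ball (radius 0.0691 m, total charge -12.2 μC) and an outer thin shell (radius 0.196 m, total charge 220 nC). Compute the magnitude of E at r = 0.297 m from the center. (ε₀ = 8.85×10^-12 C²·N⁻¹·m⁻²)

Symmetry ⇒ E = E(r) r̂. Gaussian sphere of radius r = 0.297 m (r > 0.196 m, enclosing both).
Q_enc = (-12.2 μC) + (220 nC) = -1.198×10^-5 C.
Gauss's law: E·4πr² = Q_enc/ε₀.
E = |Q_enc|/(4πε₀r²) = (1.198e-5)/(4π·8.85×10^-12·(0.297)²) = 1.22×10^6 N/C.

|E| ≈ 1.22×10^6 V/m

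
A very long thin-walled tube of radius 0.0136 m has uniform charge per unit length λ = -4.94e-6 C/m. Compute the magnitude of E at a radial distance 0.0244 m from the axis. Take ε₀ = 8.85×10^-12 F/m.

Coaxial Gaussian cylinder, radius r = 0.0244 m, length L (r > 0.0136 m).
The full line charge is enclosed: λ_enc = -4.94×10^-6 C/m.
Gauss's law: E·2πrL = λ_enc L/ε₀.
E = |λ_enc|/(2πε₀r) = (4.94e-6)/(2π·8.85×10^-12·0.0244) = 3.64×10^6 N/C.

E = 3.64×10^6 V/m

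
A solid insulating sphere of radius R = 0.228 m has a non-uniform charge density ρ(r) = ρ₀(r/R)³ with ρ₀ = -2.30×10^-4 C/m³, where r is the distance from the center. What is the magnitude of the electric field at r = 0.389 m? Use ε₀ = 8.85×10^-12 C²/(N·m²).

Take a concentric spherical Gaussian surface of radius r = 0.389 m (r > R, all charge enclosed).
Q_enc = 4π ∫₀^R ρ₀(r'/R)^3 r'² dr' = 4πρ₀R³/6 = -5.709e-6 C.
By Gauss's law, ∮E·dA = E·4πr² = Q_enc/ε₀.
E = |Q_enc|/(4πε₀r²) = (5.709e-6)/(4π·8.85×10^-12·(0.389)²) = 3.39×10^5 N/C.

E = 3.39×10^5 N/C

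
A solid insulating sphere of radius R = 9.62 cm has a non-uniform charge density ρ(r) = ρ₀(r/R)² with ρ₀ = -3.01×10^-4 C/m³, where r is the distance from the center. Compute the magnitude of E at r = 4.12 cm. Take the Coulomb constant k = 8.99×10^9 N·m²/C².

By spherical symmetry E is radial; choose a Gaussian sphere of radius r = 4.12 cm (r < R).
Integrate the density: Q_enc = 4π ∫₀^r ρ₀(r'/R)^2 r'² dr' = 4πρ₀ r^5/(5·R²) = -9.704e-9 C.
Gauss's law: E·4πr² = Q_enc/ε₀.
E = k|Q_enc|/r² = (8.99×10^9)(9.704×10^-9)/(0.0412)² = 5.14e4 N/C.

E ≈ 5.14e4 N/C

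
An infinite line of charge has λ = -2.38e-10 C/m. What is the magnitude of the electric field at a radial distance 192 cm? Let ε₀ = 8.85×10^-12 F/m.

Coaxial Gaussian cylinder, radius r = 192 cm, length L.
Q_enc = λL, so λ_enc = -2.38e-10 C/m.
Applying ∮E·dA = Q_enc/ε₀ with the end caps contributing no flux:
E = |λ_enc|/(2πε₀r) = (2.38×10^-10)/(2π·8.85×10^-12·1.92) = 2.23 N/C.

|E| ≈ 2.23 N/C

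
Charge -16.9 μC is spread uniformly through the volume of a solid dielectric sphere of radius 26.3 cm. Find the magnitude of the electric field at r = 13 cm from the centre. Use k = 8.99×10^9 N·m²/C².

|E| = 1.09×10^6 V/m

Take a concentric spherical Gaussian surface of radius r = 13 cm (r < R).
Only the charge within r is enclosed: Q_enc = Q·(r/R)³ = (-16.9 μC)·(13 cm/26.3 cm)³ = -2.041×10^-6 C.
Since E is radial and uniform over the Gaussian sphere, Φ = E·4πr² = Q_enc/ε₀.
E = k|Q_enc|/r² = (8.99×10^9)(2.041×10^-6)/(0.13)² = 1.09e6 N/C.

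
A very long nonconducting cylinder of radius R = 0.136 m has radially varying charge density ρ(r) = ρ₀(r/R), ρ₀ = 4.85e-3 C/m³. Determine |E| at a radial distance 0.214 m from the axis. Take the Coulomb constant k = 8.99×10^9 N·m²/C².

E = 1.58×10^7 N/C

By cylindrical symmetry E is radial; use a coaxial Gaussian cylinder of radius 0.214 m and length L (r > R, full charge per length enclosed).
λ_enc = 2π ∫₀^R ρ₀(r'/R)^1 r' dr' = 2πρ₀R²/3 = 1.879×10^-4 C/m.
Applying ∮E·dA = Q_enc/ε₀ with the end caps contributing no flux:
E = 2k|λ_enc|/r = 2(8.99×10^9)(1.879×10^-4)/(0.214) = 1.58×10^7 N/C.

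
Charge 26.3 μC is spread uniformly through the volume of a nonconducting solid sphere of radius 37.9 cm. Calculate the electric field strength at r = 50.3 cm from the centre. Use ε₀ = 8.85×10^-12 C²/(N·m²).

Use a concentric Gaussian sphere at r = 50.3 cm (r > R, so the entire charge is enclosed).
Q_enc = 26.3 μC = 2.63×10^-5 C.
By Gauss's law, ∮E·dA = E·4πr² = Q_enc/ε₀.
E = |Q_enc|/(4πε₀r²) = (2.63e-5)/(4π·8.85×10^-12·(0.503)²) = 9.35×10^5 N/C.

|E| ≈ 9.35e5 V/m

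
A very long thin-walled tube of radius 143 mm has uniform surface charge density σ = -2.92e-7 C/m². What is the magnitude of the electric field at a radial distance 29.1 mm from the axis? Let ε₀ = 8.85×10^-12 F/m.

E = 0

Take a coaxial cylindrical Gaussian surface of radius r = 29.1 mm and length L (r < 143 mm, inside the shell).
No charge is enclosed, so Gauss's law gives E·2πrL = 0 ⇒ E = 0.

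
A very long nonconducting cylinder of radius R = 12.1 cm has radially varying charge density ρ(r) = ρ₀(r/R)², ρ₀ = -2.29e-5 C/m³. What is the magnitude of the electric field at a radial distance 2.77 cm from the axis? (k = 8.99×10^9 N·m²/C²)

939 V/m

By cylindrical symmetry E is radial; use a coaxial Gaussian cylinder of radius 2.77 cm and length L (r < R).
Integrating ρ over the cross-section to radius r: λ_enc = (2πρ₀/R²) ∫₀^r r'^3 dr' = 2πρ₀ r^4/(4·R²) = -1.446×10^-9 C/m.
Since E is radial and uniform over the curved surface, Φ = E·2πrL = Q_enc/ε₀ = λ_enc L/ε₀.
E = 2k|λ_enc|/r = 2(8.99×10^9)(1.446×10^-9)/(0.0277) = 939 N/C.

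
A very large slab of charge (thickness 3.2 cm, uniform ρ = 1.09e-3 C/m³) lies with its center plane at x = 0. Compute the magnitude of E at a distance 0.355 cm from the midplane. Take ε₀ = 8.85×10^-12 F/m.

By symmetry E is perpendicular to the slab. A Gaussian pillbox from −0.355 cm to +0.355 cm (face area A) lies entirely within the slab.
Q_enc = ρ·(2x)·A and flux = 2EA, so 2EA = 2ρxA/ε₀ ⇒ E = |ρ|x/ε₀.
E = (1.09×10^-3)(0.00355)/(8.85×10^-12) = 4.37e5 N/C.

|E| = 4.37e5 N/C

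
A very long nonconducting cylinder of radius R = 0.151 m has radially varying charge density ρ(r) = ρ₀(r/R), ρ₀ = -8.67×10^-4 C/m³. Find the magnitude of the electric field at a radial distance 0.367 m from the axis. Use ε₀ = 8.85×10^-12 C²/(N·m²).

Choose a coaxial cylinder of radius r = 0.367 m (arbitrary length L) as the Gaussian surface (r > R, full charge per length enclosed).
λ_enc = 2π ∫₀^R ρ₀(r'/R)^1 r' dr' = 2πρ₀R²/3 = -4.14e-5 C/m.
Applying ∮E·dA = Q_enc/ε₀ with the end caps contributing no flux:
E = |λ_enc|/(2πε₀r) = (4.14×10^-5)/(2π·8.85×10^-12·0.367) = 2.03×10^6 N/C.

|E| = 2.03×10^6 N/C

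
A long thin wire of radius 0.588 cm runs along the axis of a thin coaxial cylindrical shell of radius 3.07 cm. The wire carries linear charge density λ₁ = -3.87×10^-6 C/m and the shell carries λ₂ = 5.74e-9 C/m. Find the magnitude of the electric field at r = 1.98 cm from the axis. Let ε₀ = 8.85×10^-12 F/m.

Choose a coaxial cylinder of radius r = 1.98 cm (arbitrary length L) as the Gaussian surface (between the conductors, 0.588 cm < r < 3.07 cm).
Only the inner wire is enclosed; the outer shell contributes nothing inside itself. λ_enc = λ₁ = -3.87×10^-6 C/m.
By Gauss's law (flux through the curved wall only), E·2πrL = λ_enc L/ε₀.
E = |λ_enc|/(2πε₀r) = (3.87×10^-6)/(2π·8.85×10^-12·0.0198) = 3.51e6 N/C.

|E| ≈ 3.51e6 N/C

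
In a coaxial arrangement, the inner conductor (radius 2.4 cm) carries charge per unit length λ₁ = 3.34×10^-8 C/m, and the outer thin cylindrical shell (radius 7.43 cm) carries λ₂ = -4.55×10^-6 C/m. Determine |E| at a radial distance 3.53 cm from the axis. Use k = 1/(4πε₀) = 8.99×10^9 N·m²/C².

E = 1.70e4 N/C

Take a coaxial cylindrical Gaussian surface of radius r = 3.53 cm and length L (between the conductors, 2.4 cm < r < 7.43 cm).
Only the inner wire is enclosed; the outer shell contributes nothing inside itself. λ_enc = λ₁ = 3.34e-8 C/m.
Since E is radial and uniform over the curved surface, Φ = E·2πrL = Q_enc/ε₀ = λ_enc L/ε₀.
E = 2k|λ_enc|/r = 2(8.99×10^9)(3.34e-8)/(0.0353) = 1.70e4 N/C.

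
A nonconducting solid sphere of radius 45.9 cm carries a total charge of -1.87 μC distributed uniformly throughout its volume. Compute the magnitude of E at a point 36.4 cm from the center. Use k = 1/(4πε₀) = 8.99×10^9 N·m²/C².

Take a concentric spherical Gaussian surface of radius r = 36.4 cm (r < R).
For a uniform sphere the enclosed fraction is (r/R)³, so Q_enc = (-1.87 μC)(0.364/0.459)³ = -9.326×10^-7 C.
By Gauss's law, ∮E·dA = E·4πr² = Q_enc/ε₀.
E = k|Q_enc|/r² = (8.99×10^9)(9.326×10^-7)/(0.364)² = 6.33×10^4 N/C.

|E| ≈ 6.33e4 V/m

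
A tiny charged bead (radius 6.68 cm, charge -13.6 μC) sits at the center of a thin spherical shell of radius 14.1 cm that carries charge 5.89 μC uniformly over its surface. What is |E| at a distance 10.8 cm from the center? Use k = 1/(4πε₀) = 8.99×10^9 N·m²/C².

Symmetry ⇒ E = E(r) r̂. Gaussian sphere of radius r = 10.8 cm (between the bodies, 6.68 cm < r < 14.1 cm).
The shell at 14.1 cm lies outside the Gaussian surface, so Q_enc = -13.6 μC = -1.36×10^-5 C.
Since E is radial and uniform over the Gaussian sphere, Φ = E·4πr² = Q_enc/ε₀.
E = k|Q_enc|/r² = (8.99×10^9)(1.36e-5)/(0.108)² = 1.05×10^7 N/C.

E ≈ 1.05×10^7 N/C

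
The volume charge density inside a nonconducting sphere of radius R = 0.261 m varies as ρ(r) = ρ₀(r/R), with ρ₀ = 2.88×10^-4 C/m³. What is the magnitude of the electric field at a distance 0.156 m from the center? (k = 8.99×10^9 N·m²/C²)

Use a concentric Gaussian sphere at r = 0.156 m (r < R).
Q_enc = ∫₀^r ρ(r')·4πr'² dr' = (4πρ₀/R) ∫₀^r r'^3 dr' = 4πρ₀ r^4/(4·R) = 2.053×10^-6 C.
Since E is radial and uniform over the Gaussian sphere, Φ = E·4πr² = Q_enc/ε₀.
E = k|Q_enc|/r² = (8.99×10^9)(2.053×10^-6)/(0.156)² = 7.58×10^5 N/C.

E ≈ 7.58×10^5 N/C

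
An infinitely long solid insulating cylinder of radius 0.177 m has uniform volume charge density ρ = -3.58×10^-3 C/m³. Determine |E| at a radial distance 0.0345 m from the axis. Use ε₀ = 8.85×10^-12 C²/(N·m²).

Choose a coaxial cylinder of radius r = 0.0345 m (arbitrary length L) as the Gaussian surface (r < R).
Charge inside radius r per length L is ρ·πr²·L, so λ_enc = ρπr² = -1.339e-5 C/m.
Since E is radial and uniform over the curved surface, Φ = E·2πrL = Q_enc/ε₀ = λ_enc L/ε₀.
E = |λ_enc|/(2πε₀r) = (1.339e-5)/(2π·8.85×10^-12·0.0345) = 6.98e6 N/C.

E = 6.98e6 N/C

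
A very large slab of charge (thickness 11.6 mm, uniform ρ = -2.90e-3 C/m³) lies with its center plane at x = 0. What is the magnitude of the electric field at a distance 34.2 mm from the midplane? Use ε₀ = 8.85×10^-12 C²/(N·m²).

|E| = 1.90e6 N/C

The point |x| = 34.2 mm lies outside the slab (half-thickness 0.0058 m). A symmetric pillbox spanning the full slab encloses Q_enc = ρ·d·A.
Flux = 2EA ⇒ E = |ρ|d/(2ε₀), independent of distance outside.
E = (2.90e-3)(0.0116)/(2·8.85×10^-12) = 1.90×10^6 N/C.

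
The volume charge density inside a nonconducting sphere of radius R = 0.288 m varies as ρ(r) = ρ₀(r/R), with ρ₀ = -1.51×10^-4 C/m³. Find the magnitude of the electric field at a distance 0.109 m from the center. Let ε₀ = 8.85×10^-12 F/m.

E = 1.76e5 V/m

Use a concentric Gaussian sphere at r = 0.109 m (r < R).
Q_enc = ∫₀^r ρ(r')·4πr'² dr' = (4πρ₀/R) ∫₀^r r'^3 dr' = 4πρ₀ r^4/(4·R) = -2.325e-7 C.
Since E is radial and uniform over the Gaussian sphere, Φ = E·4πr² = Q_enc/ε₀.
E = |Q_enc|/(4πε₀r²) = (2.325e-7)/(4π·8.85×10^-12·(0.109)²) = 1.76×10^5 N/C.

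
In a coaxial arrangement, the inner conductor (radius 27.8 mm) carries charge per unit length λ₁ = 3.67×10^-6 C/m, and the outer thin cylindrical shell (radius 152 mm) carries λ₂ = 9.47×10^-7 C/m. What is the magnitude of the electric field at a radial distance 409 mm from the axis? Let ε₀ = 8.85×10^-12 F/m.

|E| ≈ 2.03×10^5 V/m

Choose a coaxial cylinder of radius r = 409 mm (arbitrary length L) as the Gaussian surface (r > 152 mm, enclosing both).
λ_enc = λ₁ + λ₂ = (3.67×10^-6) + (9.47×10^-7) = 4.617×10^-6 C/m.
Since E is radial and uniform over the curved surface, Φ = E·2πrL = Q_enc/ε₀ = λ_enc L/ε₀.
E = |λ_enc|/(2πε₀r) = (4.617×10^-6)/(2π·8.85×10^-12·0.409) = 2.03e5 N/C.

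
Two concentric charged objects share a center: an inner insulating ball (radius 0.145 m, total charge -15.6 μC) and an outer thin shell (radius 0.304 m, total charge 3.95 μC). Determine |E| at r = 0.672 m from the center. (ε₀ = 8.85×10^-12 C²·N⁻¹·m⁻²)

|E| ≈ 2.32×10^5 N/C

By spherical symmetry E is radial; choose a Gaussian sphere of radius r = 0.672 m (r > 0.304 m, enclosing both).
Q_enc = (-15.6 μC) + (3.95 μC) = -1.165×10^-5 C.
By Gauss's law, ∮E·dA = E·4πr² = Q_enc/ε₀.
E = |Q_enc|/(4πε₀r²) = (1.165e-5)/(4π·8.85×10^-12·(0.672)²) = 2.32×10^5 N/C.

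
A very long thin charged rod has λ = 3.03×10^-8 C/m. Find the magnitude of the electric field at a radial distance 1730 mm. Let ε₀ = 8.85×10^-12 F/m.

Coaxial Gaussian cylinder, radius r = 1730 mm, length L.
Q_enc = λL, so λ_enc = 3.03e-8 C/m.
Since E is radial and uniform over the curved surface, Φ = E·2πrL = Q_enc/ε₀ = λ_enc L/ε₀.
E = |λ_enc|/(2πε₀r) = (3.03×10^-8)/(2π·8.85×10^-12·1.73) = 315 N/C.

E ≈ 315 N/C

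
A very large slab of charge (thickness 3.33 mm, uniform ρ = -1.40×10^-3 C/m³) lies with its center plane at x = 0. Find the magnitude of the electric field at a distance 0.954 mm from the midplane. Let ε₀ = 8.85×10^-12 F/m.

E ≈ 1.51×10^5 N/C

By symmetry E is perpendicular to the slab. A Gaussian pillbox from −0.954 mm to +0.954 mm (face area A) lies entirely within the slab.
Q_enc = ρ·(2x)·A and flux = 2EA, so 2EA = 2ρxA/ε₀ ⇒ E = |ρ|x/ε₀.
E = (1.40e-3)(0.000954)/(8.85×10^-12) = 1.51×10^5 N/C.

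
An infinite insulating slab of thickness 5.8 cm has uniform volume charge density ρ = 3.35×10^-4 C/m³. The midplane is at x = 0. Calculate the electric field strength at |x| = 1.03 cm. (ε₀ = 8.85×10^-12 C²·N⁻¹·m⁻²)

3.90e5 N/C

By symmetry E is perpendicular to the slab. A Gaussian pillbox from −1.03 cm to +1.03 cm (face area A) lies entirely within the slab.
Q_enc = ρ·(2x)·A and flux = 2EA, so 2EA = 2ρxA/ε₀ ⇒ E = |ρ|x/ε₀.
E = (3.35e-4)(0.0103)/(8.85×10^-12) = 3.90e5 N/C.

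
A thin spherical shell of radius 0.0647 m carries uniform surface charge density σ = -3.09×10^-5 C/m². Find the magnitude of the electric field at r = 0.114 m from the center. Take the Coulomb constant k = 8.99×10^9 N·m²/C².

Symmetry ⇒ E = E(r) r̂. Gaussian sphere of radius r = 0.114 m (r > 0.0647 m).
The entire shell is enclosed: Q_enc = σ·4πR² = (-3.09e-5)·4π·(0.0647)² = -1.625e-6 C.
Since E is radial and uniform over the Gaussian sphere, Φ = E·4πr² = Q_enc/ε₀.
E = k|Q_enc|/r² = (8.99×10^9)(1.625×10^-6)/(0.114)² = 1.12×10^6 N/C.

|E| ≈ 1.12×10^6 V/m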